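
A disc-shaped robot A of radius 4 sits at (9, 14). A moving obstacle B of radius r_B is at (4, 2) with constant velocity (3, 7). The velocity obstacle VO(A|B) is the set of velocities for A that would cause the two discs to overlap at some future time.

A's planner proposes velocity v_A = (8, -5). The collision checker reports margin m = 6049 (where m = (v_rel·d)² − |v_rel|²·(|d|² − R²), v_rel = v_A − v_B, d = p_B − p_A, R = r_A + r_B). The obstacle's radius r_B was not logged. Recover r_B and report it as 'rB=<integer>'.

m = 6049
d = (-5, -12);  v_rel = (5, -12),  |v_rel|² = 169
v_rel×d = (5)·(-12) − (-12)·(-5) = -120
since m = R²·169 − (-120)²:  R² = (14400 + 6049) / 169 = 121
R = √121 = 11  ⇒  r_B = 11 − 4 = 7

rB=7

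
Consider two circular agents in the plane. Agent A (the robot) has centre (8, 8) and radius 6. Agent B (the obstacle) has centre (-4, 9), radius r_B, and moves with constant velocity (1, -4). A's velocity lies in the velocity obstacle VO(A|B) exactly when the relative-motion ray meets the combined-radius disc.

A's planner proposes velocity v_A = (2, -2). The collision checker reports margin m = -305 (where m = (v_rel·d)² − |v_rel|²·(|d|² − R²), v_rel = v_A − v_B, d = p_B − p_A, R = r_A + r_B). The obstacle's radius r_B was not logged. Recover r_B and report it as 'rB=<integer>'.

m = -305
d = (-12, 1);  v_rel = (1, 2),  |v_rel|² = 5
v_rel×d = (1)·(1) − (2)·(-12) = 25
since m = R²·5 − 25²:  R² = (625 + -305) / 5 = 64
R = √64 = 8  ⇒  r_B = 8 − 6 = 2

rB=2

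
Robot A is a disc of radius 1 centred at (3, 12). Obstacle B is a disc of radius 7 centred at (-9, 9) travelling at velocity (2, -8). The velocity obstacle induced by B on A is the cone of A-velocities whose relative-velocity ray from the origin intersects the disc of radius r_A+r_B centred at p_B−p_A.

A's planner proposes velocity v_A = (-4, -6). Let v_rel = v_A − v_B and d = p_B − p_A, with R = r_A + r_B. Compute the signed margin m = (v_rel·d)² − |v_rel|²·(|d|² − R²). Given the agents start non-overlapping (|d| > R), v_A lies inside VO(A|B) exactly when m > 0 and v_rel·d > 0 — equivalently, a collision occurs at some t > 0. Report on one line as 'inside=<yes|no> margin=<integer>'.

d = (-12, -3),  |d|² = 153;  R = 1+7 = 8,  c = 153−8² = 89
v_rel = (-6, 2),  |v_rel|² = 40;  v_rel·d = (-6)·(-12) + (2)·(-3) = 66
40·t² − 132·t + 89 = 0  ⇒  m = 66² − 40·89 = 796
m = 796 > 0,  v_rel·d = 66 > 0  ⇒  inside

inside=yes margin=796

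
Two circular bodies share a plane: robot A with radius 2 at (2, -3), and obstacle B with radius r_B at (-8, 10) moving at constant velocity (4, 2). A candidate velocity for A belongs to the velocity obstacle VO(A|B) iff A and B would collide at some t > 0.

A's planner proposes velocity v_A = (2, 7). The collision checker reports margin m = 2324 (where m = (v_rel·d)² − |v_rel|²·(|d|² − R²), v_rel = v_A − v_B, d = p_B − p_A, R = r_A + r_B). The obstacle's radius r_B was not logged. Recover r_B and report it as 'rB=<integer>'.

m = 2324
d = (-10, 13);  v_rel = (-2, 5),  |v_rel|² = 29
v_rel×d = (-2)·(13) − (5)·(-10) = 24
since m = R²·29 − 24²:  R² = (576 + 2324) / 29 = 100
R = √100 = 10  ⇒  r_B = 10 − 2 = 8

rB=8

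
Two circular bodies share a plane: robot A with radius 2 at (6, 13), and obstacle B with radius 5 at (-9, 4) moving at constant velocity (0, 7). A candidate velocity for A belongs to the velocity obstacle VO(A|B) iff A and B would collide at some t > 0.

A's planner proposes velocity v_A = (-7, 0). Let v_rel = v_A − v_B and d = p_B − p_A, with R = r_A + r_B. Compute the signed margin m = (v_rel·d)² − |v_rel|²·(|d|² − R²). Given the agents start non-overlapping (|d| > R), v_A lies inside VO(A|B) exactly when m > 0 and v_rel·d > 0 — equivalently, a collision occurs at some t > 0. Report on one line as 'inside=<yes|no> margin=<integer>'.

d = (-15, -9),  |d|² = 306;  R = 2+5 = 7,  c = 306−7² = 257
v_rel = (-7, -7),  |v_rel|² = 98;  v_rel·d = (-7)·(-15) + (-7)·(-9) = 168
98·t² − 336·t + 257 = 0  ⇒  m = 168² − 98·257 = 3038
m = 3038 > 0,  v_rel·d = 168 > 0  ⇒  inside

inside=yes margin=3038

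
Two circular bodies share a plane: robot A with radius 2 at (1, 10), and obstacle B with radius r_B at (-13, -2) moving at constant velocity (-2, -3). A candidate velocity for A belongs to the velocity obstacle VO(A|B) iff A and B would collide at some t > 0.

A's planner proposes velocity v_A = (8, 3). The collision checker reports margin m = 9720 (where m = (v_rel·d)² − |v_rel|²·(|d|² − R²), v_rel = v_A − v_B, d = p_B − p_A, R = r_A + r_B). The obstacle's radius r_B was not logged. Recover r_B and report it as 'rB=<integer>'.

m = 9720
d = (-14, -12);  v_rel = (10, 6),  |v_rel|² = 136
v_rel×d = (10)·(-12) − (6)·(-14) = -36
since m = R²·136 − (-36)²:  R² = (1296 + 9720) / 136 = 81
R = √81 = 9  ⇒  r_B = 9 − 2 = 7

rB=7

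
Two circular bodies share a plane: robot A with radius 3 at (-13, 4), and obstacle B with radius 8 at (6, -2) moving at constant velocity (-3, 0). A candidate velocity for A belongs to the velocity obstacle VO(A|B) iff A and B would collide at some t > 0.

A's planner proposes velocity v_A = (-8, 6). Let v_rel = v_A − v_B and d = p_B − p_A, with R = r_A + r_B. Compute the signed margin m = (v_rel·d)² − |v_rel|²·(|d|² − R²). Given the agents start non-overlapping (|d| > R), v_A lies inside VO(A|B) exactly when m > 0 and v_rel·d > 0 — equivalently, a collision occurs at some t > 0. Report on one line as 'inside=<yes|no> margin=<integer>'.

d = (19, -6),  |d|² = 397;  R = 3+8 = 11,  c = 397−11² = 276
v_rel = (-5, 6),  |v_rel|² = 61;  v_rel·d = (-5)·(19) + (6)·(-6) = -131
61·t² + 262·t + 276 = 0  ⇒  m = (-131)² − 61·276 = 325
m = 325 > 0,  v_rel·d = -131 < 0  ⇒  outside

inside=no margin=325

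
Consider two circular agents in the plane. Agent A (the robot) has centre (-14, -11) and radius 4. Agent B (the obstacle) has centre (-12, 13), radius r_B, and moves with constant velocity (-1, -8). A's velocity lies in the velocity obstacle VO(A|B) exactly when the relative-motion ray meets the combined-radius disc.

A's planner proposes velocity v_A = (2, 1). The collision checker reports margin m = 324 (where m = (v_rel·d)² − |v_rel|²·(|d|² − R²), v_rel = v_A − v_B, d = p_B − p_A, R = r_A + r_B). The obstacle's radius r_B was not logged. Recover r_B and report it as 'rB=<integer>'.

m = 324
d = (2, 24);  v_rel = (3, 9),  |v_rel|² = 90
v_rel×d = (3)·(24) − (9)·(2) = 54
since m = R²·90 − 54²:  R² = (2916 + 324) / 90 = 36
R = √36 = 6  ⇒  r_B = 6 − 4 = 2

rB=2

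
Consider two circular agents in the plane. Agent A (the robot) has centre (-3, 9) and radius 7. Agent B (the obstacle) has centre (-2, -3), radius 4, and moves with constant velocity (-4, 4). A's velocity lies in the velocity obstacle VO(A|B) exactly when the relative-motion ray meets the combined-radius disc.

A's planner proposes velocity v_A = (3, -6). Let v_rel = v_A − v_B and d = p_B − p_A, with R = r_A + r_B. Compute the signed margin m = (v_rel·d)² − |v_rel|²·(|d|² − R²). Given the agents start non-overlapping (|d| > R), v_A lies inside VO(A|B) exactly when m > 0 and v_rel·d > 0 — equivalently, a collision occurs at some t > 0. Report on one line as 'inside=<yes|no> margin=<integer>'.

d = (1, -12),  |d|² = 145;  R = 7+4 = 11,  c = 145−11² = 24
v_rel = (7, -10),  |v_rel|² = 149;  v_rel·d = (7)·(1) + (-10)·(-12) = 127
149·t² − 254·t + 24 = 0  ⇒  m = 127² − 149·24 = 12553
m = 12553 > 0,  v_rel·d = 127 > 0  ⇒  inside

inside=yes margin=12553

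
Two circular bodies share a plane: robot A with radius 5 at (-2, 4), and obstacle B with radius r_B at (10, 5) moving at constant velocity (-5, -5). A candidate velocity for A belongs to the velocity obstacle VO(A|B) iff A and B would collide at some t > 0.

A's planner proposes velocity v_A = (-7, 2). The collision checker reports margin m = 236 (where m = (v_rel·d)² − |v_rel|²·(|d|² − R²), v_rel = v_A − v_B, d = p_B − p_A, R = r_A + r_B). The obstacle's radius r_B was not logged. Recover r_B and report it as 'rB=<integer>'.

m = 236
d = (12, 1);  v_rel = (-2, 7),  |v_rel|² = 53
v_rel×d = (-2)·(1) − (7)·(12) = -86
since m = R²·53 − (-86)²:  R² = (7396 + 236) / 53 = 144
R = √144 = 12  ⇒  r_B = 12 − 5 = 7

rB=7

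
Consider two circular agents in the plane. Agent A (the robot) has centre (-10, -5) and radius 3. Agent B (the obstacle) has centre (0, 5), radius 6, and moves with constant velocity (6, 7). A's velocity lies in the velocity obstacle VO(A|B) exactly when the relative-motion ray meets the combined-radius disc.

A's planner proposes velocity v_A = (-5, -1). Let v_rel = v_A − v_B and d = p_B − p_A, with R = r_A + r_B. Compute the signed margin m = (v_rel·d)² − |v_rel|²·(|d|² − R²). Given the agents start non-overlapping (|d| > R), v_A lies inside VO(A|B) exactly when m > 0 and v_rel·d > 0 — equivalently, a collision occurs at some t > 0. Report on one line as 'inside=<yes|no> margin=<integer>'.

d = (10, 10),  |d|² = 200;  R = 3+6 = 9,  c = 200−9² = 119
v_rel = (-11, -8),  |v_rel|² = 185;  v_rel·d = (-11)·(10) + (-8)·(10) = -190
185·t² + 380·t + 119 = 0  ⇒  m = (-190)² − 185·119 = 14085
m = 14085 > 0,  v_rel·d = -190 < 0  ⇒  outside

inside=no margin=14085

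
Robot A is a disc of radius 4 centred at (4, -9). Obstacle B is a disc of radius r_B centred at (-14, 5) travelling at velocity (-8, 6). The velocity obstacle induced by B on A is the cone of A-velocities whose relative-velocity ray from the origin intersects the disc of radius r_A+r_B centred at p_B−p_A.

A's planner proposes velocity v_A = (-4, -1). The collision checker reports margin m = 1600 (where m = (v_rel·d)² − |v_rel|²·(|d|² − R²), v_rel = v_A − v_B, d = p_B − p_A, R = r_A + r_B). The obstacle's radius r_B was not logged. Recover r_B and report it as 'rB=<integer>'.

m = 1600
d = (-18, 14);  v_rel = (4, -7),  |v_rel|² = 65
v_rel×d = (4)·(14) − (-7)·(-18) = -70
since m = R²·65 − (-70)²:  R² = (4900 + 1600) / 65 = 100
R = √100 = 10  ⇒  r_B = 10 − 4 = 6

rB=6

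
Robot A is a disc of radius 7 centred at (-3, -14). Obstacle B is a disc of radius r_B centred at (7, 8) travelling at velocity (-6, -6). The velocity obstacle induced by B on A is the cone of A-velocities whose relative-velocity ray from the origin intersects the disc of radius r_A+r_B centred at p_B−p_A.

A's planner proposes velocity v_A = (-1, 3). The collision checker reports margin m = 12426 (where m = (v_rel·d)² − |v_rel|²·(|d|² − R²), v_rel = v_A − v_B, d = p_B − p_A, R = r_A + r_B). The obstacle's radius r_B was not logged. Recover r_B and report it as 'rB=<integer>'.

m = 12426
d = (10, 22);  v_rel = (5, 9),  |v_rel|² = 106
v_rel×d = (5)·(22) − (9)·(10) = 20
since m = R²·106 − 20²:  R² = (400 + 12426) / 106 = 121
R = √121 = 11  ⇒  r_B = 11 − 7 = 4

rB=4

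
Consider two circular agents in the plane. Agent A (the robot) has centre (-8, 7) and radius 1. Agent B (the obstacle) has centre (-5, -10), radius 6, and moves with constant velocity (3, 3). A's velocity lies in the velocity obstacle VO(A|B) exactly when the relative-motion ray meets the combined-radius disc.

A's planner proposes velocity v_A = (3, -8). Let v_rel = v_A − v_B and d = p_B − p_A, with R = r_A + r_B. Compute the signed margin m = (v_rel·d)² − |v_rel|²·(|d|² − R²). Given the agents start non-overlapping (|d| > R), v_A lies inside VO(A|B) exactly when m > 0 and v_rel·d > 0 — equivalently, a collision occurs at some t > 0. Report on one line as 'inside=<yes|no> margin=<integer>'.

d = (3, -17),  |d|² = 298;  R = 1+6 = 7,  c = 298−7² = 249
v_rel = (0, -11),  |v_rel|² = 121;  v_rel·d = (0)·(3) + (-11)·(-17) = 187
121·t² − 374·t + 249 = 0  ⇒  m = 187² − 121·249 = 4840
m = 4840 > 0,  v_rel·d = 187 > 0  ⇒  inside

inside=yes margin=4840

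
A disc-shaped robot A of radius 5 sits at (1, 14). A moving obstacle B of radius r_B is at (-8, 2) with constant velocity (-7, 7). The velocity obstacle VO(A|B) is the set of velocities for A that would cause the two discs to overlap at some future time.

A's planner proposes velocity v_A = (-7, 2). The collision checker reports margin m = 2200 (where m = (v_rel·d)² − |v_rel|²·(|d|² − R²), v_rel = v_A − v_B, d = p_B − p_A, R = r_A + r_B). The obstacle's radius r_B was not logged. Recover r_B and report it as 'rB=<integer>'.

m = 2200
d = (-9, -12);  v_rel = (0, -5),  |v_rel|² = 25
v_rel×d = (0)·(-12) − (-5)·(-9) = -45
since m = R²·25 − (-45)²:  R² = (2025 + 2200) / 25 = 169
R = √169 = 13  ⇒  r_B = 13 − 5 = 8

rB=8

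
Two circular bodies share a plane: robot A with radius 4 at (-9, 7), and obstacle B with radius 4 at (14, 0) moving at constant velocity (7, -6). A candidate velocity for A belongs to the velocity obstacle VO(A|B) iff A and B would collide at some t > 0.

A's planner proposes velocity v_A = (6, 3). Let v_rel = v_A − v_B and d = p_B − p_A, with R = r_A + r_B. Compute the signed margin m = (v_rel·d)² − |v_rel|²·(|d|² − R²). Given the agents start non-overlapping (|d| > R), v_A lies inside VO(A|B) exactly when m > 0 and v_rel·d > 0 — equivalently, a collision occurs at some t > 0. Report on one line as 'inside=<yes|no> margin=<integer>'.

d = (23, -7),  |d|² = 578;  R = 4+4 = 8,  c = 578−8² = 514
v_rel = (-1, 9),  |v_rel|² = 82;  v_rel·d = (-1)·(23) + (9)·(-7) = -86
82·t² + 172·t + 514 = 0  ⇒  m = (-86)² − 82·514 = -34752
m = -34752 < 0,  v_rel·d = -86 < 0  ⇒  outside

inside=no margin=-34752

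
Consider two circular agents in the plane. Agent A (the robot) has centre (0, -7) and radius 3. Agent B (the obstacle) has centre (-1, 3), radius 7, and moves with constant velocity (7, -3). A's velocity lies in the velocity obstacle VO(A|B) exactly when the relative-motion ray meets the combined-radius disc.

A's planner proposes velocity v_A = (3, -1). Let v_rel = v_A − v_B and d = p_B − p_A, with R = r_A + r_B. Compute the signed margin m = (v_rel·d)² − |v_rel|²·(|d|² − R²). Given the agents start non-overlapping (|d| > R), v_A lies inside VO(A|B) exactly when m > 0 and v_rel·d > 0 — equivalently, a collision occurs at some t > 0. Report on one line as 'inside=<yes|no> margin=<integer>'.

d = (-1, 10),  |d|² = 101;  R = 3+7 = 10,  c = 101−10² = 1
v_rel = (-4, 2),  |v_rel|² = 20;  v_rel·d = (-4)·(-1) + (2)·(10) = 24
20·t² − 48·t + 1 = 0  ⇒  m = 24² − 20·1 = 556
m = 556 > 0,  v_rel·d = 24 > 0  ⇒  inside

inside=yes margin=556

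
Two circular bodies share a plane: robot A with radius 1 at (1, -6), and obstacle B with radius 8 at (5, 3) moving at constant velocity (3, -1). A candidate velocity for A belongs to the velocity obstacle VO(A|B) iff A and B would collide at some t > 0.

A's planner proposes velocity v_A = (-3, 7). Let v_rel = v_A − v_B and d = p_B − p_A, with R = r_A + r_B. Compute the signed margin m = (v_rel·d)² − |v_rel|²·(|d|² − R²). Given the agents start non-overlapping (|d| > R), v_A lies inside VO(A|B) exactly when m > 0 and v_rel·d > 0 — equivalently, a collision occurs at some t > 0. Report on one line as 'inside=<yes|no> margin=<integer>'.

d = (4, 9),  |d|² = 97;  R = 1+8 = 9,  c = 97−9² = 16
v_rel = (-6, 8),  |v_rel|² = 100;  v_rel·d = (-6)·(4) + (8)·(9) = 48
100·t² − 96·t + 16 = 0  ⇒  m = 48² − 100·16 = 704
m = 704 > 0,  v_rel·d = 48 > 0  ⇒  inside

inside=yes margin=704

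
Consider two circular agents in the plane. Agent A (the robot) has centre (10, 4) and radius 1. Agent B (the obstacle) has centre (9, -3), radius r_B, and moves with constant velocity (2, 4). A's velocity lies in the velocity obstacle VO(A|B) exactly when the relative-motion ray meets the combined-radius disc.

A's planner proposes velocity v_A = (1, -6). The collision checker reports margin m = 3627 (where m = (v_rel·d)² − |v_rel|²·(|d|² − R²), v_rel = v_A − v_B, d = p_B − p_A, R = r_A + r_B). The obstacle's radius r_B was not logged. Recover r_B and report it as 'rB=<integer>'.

m = 3627
d = (-1, -7);  v_rel = (-1, -10),  |v_rel|² = 101
v_rel×d = (-1)·(-7) − (-10)·(-1) = -3
since m = R²·101 − (-3)²:  R² = (9 + 3627) / 101 = 36
R = √36 = 6  ⇒  r_B = 6 − 1 = 5

rB=5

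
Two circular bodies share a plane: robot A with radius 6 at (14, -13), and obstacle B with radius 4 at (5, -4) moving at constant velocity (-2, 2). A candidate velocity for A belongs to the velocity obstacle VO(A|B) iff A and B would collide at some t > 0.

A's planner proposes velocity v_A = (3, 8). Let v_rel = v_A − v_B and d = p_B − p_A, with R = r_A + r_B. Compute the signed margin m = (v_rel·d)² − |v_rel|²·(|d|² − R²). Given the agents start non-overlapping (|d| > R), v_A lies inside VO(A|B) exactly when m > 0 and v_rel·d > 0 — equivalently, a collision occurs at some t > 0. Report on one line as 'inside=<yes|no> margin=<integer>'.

d = (-9, 9),  |d|² = 162;  R = 6+4 = 10,  c = 162−10² = 62
v_rel = (5, 6),  |v_rel|² = 61;  v_rel·d = (5)·(-9) + (6)·(9) = 9
61·t² − 18·t + 62 = 0  ⇒  m = 9² − 61·62 = -3701
m = -3701 < 0,  v_rel·d = 9 > 0  ⇒  outside

inside=no margin=-3701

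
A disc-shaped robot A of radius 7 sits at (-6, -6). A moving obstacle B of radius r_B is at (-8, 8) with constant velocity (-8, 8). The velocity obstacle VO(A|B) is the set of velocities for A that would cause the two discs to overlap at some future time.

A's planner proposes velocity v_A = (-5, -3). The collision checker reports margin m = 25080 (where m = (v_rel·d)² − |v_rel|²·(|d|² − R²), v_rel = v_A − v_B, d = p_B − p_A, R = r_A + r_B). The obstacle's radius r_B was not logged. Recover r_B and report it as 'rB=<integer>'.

m = 25080
d = (-2, 14);  v_rel = (3, -11),  |v_rel|² = 130
v_rel×d = (3)·(14) − (-11)·(-2) = 20
since m = R²·130 − 20²:  R² = (400 + 25080) / 130 = 196
R = √196 = 14  ⇒  r_B = 14 − 7 = 7

rB=7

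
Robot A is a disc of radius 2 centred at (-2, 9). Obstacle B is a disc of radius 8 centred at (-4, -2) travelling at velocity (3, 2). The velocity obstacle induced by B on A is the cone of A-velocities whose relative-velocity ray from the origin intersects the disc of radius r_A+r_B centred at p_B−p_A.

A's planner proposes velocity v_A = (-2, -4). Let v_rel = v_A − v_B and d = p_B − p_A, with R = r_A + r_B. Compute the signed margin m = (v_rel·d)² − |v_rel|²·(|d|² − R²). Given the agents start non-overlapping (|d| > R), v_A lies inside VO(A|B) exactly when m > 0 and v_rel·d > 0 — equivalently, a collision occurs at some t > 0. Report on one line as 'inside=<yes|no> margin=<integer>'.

d = (-2, -11),  |d|² = 125;  R = 2+8 = 10,  c = 125−10² = 25
v_rel = (-5, -6),  |v_rel|² = 61;  v_rel·d = (-5)·(-2) + (-6)·(-11) = 76
61·t² − 152·t + 25 = 0  ⇒  m = 76² − 61·25 = 4251
m = 4251 > 0,  v_rel·d = 76 > 0  ⇒  inside

inside=yes margin=4251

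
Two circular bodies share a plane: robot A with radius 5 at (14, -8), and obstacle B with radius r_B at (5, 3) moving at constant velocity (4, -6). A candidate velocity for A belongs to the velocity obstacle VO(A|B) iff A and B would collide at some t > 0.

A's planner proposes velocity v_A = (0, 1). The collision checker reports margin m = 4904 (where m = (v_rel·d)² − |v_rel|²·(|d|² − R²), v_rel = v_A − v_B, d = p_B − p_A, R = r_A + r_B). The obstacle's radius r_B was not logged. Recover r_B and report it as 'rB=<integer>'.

m = 4904
d = (-9, 11);  v_rel = (-4, 7),  |v_rel|² = 65
v_rel×d = (-4)·(11) − (7)·(-9) = 19
since m = R²·65 − 19²:  R² = (361 + 4904) / 65 = 81
R = √81 = 9  ⇒  r_B = 9 − 5 = 4

rB=4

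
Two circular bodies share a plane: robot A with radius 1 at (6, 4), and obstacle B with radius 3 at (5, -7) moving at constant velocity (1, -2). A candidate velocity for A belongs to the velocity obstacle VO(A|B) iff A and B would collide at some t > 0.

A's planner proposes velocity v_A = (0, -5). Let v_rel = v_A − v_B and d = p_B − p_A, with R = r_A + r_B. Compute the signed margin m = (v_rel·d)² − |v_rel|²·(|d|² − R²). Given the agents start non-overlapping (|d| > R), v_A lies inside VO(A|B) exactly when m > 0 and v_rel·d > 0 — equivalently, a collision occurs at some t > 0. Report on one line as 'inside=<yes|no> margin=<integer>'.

d = (-1, -11),  |d|² = 122;  R = 1+3 = 4,  c = 122−4² = 106
v_rel = (-1, -3),  |v_rel|² = 10;  v_rel·d = (-1)·(-1) + (-3)·(-11) = 34
10·t² − 68·t + 106 = 0  ⇒  m = 34² − 10·106 = 96
m = 96 > 0,  v_rel·d = 34 > 0  ⇒  inside

inside=yes margin=96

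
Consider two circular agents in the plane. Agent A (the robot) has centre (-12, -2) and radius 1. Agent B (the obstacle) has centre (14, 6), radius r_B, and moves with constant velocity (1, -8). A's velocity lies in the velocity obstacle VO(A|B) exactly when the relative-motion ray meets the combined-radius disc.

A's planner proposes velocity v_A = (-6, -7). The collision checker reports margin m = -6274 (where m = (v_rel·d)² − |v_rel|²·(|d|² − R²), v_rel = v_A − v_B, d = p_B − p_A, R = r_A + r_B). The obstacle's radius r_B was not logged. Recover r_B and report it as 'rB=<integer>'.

m = -6274
d = (26, 8);  v_rel = (-7, 1),  |v_rel|² = 50
v_rel×d = (-7)·(8) − (1)·(26) = -82
since m = R²·50 − (-82)²:  R² = (6724 + -6274) / 50 = 9
R = √9 = 3  ⇒  r_B = 3 − 1 = 2

rB=2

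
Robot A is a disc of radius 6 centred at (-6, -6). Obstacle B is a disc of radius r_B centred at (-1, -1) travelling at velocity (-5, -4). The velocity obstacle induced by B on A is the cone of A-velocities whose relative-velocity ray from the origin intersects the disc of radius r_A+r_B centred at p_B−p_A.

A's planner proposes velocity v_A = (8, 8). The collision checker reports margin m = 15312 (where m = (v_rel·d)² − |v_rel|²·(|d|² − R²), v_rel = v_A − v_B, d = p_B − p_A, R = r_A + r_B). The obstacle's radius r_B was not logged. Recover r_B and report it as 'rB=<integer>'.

m = 15312
d = (5, 5);  v_rel = (13, 12),  |v_rel|² = 313
v_rel×d = (13)·(5) − (12)·(5) = 5
since m = R²·313 − 5²:  R² = (25 + 15312) / 313 = 49
R = √49 = 7  ⇒  r_B = 7 − 6 = 1

rB=1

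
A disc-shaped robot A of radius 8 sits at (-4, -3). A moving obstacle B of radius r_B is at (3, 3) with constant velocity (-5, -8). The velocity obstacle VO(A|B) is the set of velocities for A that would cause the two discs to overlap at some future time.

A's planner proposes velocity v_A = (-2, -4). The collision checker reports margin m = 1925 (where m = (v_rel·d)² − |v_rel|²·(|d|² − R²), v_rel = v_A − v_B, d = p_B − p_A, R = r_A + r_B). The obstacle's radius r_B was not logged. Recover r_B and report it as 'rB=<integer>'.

m = 1925
d = (7, 6);  v_rel = (3, 4),  |v_rel|² = 25
v_rel×d = (3)·(6) − (4)·(7) = -10
since m = R²·25 − (-10)²:  R² = (100 + 1925) / 25 = 81
R = √81 = 9  ⇒  r_B = 9 − 8 = 1

rB=1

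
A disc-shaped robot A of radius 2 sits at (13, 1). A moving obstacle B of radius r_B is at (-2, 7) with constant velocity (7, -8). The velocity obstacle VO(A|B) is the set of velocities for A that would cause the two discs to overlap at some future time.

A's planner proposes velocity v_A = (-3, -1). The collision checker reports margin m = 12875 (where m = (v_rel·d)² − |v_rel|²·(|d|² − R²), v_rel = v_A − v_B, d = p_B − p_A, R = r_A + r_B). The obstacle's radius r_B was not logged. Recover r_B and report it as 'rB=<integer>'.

m = 12875
d = (-15, 6);  v_rel = (-10, 7),  |v_rel|² = 149
v_rel×d = (-10)·(6) − (7)·(-15) = 45
since m = R²·149 − 45²:  R² = (2025 + 12875) / 149 = 100
R = √100 = 10  ⇒  r_B = 10 − 2 = 8

rB=8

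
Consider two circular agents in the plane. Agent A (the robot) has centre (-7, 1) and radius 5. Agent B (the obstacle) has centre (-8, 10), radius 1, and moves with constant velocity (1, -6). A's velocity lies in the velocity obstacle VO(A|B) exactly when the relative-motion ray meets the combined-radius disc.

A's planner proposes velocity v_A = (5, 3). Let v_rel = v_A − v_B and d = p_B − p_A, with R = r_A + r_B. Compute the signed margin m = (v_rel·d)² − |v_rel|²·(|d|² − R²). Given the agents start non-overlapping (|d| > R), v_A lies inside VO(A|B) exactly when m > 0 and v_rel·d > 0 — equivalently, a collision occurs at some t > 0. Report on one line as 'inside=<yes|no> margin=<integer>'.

d = (-1, 9),  |d|² = 82;  R = 5+1 = 6,  c = 82−6² = 46
v_rel = (4, 9),  |v_rel|² = 97;  v_rel·d = (4)·(-1) + (9)·(9) = 77
97·t² − 154·t + 46 = 0  ⇒  m = 77² − 97·46 = 1467
m = 1467 > 0,  v_rel·d = 77 > 0  ⇒  inside

inside=yes margin=1467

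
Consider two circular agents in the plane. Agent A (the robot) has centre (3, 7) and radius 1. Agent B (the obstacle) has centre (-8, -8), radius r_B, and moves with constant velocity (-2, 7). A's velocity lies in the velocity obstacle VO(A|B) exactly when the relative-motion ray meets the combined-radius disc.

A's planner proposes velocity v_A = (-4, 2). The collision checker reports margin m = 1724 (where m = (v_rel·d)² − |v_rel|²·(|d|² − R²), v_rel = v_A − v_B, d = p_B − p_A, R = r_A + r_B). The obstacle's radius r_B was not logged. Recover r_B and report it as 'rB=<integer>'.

m = 1724
d = (-11, -15);  v_rel = (-2, -5),  |v_rel|² = 29
v_rel×d = (-2)·(-15) − (-5)·(-11) = -25
since m = R²·29 − (-25)²:  R² = (625 + 1724) / 29 = 81
R = √81 = 9  ⇒  r_B = 9 − 1 = 8

rB=8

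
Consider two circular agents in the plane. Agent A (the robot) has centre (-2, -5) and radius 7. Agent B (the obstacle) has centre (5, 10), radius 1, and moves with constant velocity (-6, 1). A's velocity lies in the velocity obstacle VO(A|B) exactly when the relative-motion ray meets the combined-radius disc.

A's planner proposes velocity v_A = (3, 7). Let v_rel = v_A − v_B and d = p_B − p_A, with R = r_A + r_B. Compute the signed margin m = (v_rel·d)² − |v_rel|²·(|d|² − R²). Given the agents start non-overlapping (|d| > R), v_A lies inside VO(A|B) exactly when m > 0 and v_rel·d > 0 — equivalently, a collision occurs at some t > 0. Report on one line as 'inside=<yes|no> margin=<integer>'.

d = (7, 15),  |d|² = 274;  R = 7+1 = 8,  c = 274−8² = 210
v_rel = (9, 6),  |v_rel|² = 117;  v_rel·d = (9)·(7) + (6)·(15) = 153
117·t² − 306·t + 210 = 0  ⇒  m = 153² − 117·210 = -1161
m = -1161 < 0,  v_rel·d = 153 > 0  ⇒  outside

inside=no margin=-1161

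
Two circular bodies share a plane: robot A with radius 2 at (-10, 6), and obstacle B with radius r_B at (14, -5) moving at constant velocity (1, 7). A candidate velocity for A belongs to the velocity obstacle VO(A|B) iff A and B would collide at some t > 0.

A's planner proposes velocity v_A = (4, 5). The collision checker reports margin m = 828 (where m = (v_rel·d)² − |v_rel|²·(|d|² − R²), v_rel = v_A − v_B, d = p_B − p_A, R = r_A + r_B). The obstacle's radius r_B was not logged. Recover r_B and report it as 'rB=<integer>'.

m = 828
d = (24, -11);  v_rel = (3, -2),  |v_rel|² = 13
v_rel×d = (3)·(-11) − (-2)·(24) = 15
since m = R²·13 − 15²:  R² = (225 + 828) / 13 = 81
R = √81 = 9  ⇒  r_B = 9 − 2 = 7

rB=7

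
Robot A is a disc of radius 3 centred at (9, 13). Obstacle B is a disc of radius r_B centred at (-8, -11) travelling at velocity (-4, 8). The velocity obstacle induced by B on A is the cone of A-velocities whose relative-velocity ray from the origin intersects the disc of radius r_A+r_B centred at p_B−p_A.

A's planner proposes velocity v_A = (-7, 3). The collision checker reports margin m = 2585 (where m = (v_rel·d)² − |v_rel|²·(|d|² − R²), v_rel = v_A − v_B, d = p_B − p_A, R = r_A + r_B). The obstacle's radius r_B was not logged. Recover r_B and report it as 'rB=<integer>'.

m = 2585
d = (-17, -24);  v_rel = (-3, -5),  |v_rel|² = 34
v_rel×d = (-3)·(-24) − (-5)·(-17) = -13
since m = R²·34 − (-13)²:  R² = (169 + 2585) / 34 = 81
R = √81 = 9  ⇒  r_B = 9 − 3 = 6

rB=6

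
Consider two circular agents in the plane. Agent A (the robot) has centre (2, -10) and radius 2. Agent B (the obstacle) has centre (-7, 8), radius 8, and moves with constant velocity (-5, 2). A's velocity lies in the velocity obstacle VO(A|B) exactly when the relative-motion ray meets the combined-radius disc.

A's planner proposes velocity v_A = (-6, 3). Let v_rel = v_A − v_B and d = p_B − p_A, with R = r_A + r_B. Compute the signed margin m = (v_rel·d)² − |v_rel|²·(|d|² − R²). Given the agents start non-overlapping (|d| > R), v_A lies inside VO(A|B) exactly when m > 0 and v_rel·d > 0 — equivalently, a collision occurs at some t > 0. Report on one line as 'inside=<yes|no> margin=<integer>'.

d = (-9, 18),  |d|² = 405;  R = 2+8 = 10,  c = 405−10² = 305
v_rel = (-1, 1),  |v_rel|² = 2;  v_rel·d = (-1)·(-9) + (1)·(18) = 27
2·t² − 54·t + 305 = 0  ⇒  m = 27² − 2·305 = 119
m = 119 > 0,  v_rel·d = 27 > 0  ⇒  inside

inside=yes margin=119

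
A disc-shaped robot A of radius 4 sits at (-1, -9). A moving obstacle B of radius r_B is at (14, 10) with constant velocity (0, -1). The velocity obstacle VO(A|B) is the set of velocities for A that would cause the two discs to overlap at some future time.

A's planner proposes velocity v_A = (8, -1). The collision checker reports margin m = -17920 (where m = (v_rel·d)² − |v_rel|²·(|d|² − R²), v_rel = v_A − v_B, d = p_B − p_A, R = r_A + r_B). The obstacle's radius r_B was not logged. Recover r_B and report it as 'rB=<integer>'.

m = -17920
d = (15, 19);  v_rel = (8, 0),  |v_rel|² = 64
v_rel×d = (8)·(19) − (0)·(15) = 152
since m = R²·64 − 152²:  R² = (23104 + -17920) / 64 = 81
R = √81 = 9  ⇒  r_B = 9 − 4 = 5

rB=5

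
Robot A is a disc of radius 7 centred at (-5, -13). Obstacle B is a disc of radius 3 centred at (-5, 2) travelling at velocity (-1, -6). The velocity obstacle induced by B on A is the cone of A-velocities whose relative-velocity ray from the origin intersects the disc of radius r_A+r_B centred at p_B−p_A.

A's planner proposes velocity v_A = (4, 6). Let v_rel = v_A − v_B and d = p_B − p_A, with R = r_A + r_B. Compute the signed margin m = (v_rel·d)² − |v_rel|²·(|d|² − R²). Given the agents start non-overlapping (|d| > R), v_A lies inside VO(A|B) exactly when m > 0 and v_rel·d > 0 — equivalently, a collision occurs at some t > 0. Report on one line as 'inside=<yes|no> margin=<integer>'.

d = (0, 15),  |d|² = 225;  R = 7+3 = 10,  c = 225−10² = 125
v_rel = (5, 12),  |v_rel|² = 169;  v_rel·d = (5)·(0) + (12)·(15) = 180
169·t² − 360·t + 125 = 0  ⇒  m = 180² − 169·125 = 11275
m = 11275 > 0,  v_rel·d = 180 > 0  ⇒  inside

inside=yes margin=11275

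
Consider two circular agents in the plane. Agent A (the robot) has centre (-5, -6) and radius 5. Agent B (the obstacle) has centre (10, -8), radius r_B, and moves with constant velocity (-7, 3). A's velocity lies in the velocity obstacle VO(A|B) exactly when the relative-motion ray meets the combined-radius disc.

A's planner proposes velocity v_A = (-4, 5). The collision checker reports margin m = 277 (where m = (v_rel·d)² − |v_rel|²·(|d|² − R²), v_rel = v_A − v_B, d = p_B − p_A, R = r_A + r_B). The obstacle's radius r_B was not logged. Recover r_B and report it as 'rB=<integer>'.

m = 277
d = (15, -2);  v_rel = (3, 2),  |v_rel|² = 13
v_rel×d = (3)·(-2) − (2)·(15) = -36
since m = R²·13 − (-36)²:  R² = (1296 + 277) / 13 = 121
R = √121 = 11  ⇒  r_B = 11 − 5 = 6

rB=6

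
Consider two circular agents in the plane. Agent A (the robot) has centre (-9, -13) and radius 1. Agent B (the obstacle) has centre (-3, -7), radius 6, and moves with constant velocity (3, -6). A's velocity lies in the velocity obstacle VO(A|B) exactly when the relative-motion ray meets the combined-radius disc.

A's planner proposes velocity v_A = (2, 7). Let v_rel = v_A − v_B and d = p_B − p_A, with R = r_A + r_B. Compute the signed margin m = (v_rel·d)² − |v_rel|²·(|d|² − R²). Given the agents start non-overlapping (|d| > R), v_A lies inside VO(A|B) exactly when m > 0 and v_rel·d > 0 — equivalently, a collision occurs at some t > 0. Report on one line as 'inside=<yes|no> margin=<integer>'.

d = (6, 6),  |d|² = 72;  R = 1+6 = 7,  c = 72−7² = 23
v_rel = (-1, 13),  |v_rel|² = 170;  v_rel·d = (-1)·(6) + (13)·(6) = 72
170·t² − 144·t + 23 = 0  ⇒  m = 72² − 170·23 = 1274
m = 1274 > 0,  v_rel·d = 72 > 0  ⇒  inside

inside=yes margin=1274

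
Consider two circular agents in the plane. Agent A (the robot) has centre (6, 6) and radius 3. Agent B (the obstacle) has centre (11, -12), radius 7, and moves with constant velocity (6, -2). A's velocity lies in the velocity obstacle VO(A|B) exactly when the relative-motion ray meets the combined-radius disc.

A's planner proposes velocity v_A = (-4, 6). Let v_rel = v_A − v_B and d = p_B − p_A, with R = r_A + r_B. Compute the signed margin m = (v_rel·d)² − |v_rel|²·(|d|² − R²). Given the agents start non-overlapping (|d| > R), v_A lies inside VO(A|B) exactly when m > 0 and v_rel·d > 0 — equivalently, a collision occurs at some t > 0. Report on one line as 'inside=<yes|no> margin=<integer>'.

d = (5, -18),  |d|² = 349;  R = 3+7 = 10,  c = 349−10² = 249
v_rel = (-10, 8),  |v_rel|² = 164;  v_rel·d = (-10)·(5) + (8)·(-18) = -194
164·t² + 388·t + 249 = 0  ⇒  m = (-194)² − 164·249 = -3200
m = -3200 < 0,  v_rel·d = -194 < 0  ⇒  outside

inside=no margin=-3200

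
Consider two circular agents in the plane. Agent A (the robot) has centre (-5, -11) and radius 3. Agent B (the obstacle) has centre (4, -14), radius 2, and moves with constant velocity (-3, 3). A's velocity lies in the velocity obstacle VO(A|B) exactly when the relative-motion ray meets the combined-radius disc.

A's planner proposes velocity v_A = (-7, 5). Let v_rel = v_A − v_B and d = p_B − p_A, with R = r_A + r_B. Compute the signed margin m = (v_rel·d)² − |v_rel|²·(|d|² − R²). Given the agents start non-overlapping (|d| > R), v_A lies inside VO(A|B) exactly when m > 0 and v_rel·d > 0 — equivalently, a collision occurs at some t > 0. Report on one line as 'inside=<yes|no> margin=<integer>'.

d = (9, -3),  |d|² = 90;  R = 3+2 = 5,  c = 90−5² = 65
v_rel = (-4, 2),  |v_rel|² = 20;  v_rel·d = (-4)·(9) + (2)·(-3) = -42
20·t² + 84·t + 65 = 0  ⇒  m = (-42)² − 20·65 = 464
m = 464 > 0,  v_rel·d = -42 < 0  ⇒  outside

inside=no margin=464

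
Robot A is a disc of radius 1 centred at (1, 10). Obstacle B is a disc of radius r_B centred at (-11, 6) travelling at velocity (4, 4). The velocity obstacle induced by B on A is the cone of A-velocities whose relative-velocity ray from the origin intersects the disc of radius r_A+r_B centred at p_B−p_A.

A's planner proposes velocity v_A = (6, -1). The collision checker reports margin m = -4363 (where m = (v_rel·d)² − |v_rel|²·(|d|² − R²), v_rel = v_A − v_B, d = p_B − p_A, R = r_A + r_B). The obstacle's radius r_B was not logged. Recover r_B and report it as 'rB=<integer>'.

m = -4363
d = (-12, -4);  v_rel = (2, -5),  |v_rel|² = 29
v_rel×d = (2)·(-4) − (-5)·(-12) = -68
since m = R²·29 − (-68)²:  R² = (4624 + -4363) / 29 = 9
R = √9 = 3  ⇒  r_B = 3 − 1 = 2

rB=2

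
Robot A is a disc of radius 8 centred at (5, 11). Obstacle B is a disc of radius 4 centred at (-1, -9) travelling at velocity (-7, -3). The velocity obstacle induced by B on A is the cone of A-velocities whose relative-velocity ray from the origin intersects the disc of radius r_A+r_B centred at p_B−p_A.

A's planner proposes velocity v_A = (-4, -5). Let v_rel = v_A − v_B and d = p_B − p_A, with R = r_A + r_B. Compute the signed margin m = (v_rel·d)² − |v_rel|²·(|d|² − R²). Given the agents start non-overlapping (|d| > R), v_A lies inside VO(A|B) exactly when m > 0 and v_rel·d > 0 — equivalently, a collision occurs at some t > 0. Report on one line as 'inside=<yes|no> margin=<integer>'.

d = (-6, -20),  |d|² = 436;  R = 8+4 = 12,  c = 436−12² = 292
v_rel = (3, -2),  |v_rel|² = 13;  v_rel·d = (3)·(-6) + (-2)·(-20) = 22
13·t² − 44·t + 292 = 0  ⇒  m = 22² − 13·292 = -3312
m = -3312 < 0,  v_rel·d = 22 > 0  ⇒  outside

inside=no margin=-3312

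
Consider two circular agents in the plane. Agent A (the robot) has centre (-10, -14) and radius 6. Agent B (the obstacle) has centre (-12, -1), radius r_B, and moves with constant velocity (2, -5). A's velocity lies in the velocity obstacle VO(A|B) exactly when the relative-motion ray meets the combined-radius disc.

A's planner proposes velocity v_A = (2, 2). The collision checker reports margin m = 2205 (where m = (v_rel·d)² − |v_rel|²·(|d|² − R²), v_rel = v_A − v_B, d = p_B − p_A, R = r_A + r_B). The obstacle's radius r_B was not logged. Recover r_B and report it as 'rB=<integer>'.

m = 2205
d = (-2, 13);  v_rel = (0, 7),  |v_rel|² = 49
v_rel×d = (0)·(13) − (7)·(-2) = 14
since m = R²·49 − 14²:  R² = (196 + 2205) / 49 = 49
R = √49 = 7  ⇒  r_B = 7 − 6 = 1

rB=1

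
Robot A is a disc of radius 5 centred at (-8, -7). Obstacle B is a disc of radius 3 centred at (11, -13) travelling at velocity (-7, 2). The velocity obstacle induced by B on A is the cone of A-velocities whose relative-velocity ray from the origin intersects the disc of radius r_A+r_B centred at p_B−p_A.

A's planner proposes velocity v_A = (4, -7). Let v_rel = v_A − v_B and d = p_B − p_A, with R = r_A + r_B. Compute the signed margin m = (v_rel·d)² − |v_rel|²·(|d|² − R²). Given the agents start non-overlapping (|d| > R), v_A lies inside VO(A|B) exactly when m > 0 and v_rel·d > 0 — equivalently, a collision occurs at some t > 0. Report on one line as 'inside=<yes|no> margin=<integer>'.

d = (19, -6),  |d|² = 397;  R = 5+3 = 8,  c = 397−8² = 333
v_rel = (11, -9),  |v_rel|² = 202;  v_rel·d = (11)·(19) + (-9)·(-6) = 263
202·t² − 526·t + 333 = 0  ⇒  m = 263² − 202·333 = 1903
m = 1903 > 0,  v_rel·d = 263 > 0  ⇒  inside

inside=yes margin=1903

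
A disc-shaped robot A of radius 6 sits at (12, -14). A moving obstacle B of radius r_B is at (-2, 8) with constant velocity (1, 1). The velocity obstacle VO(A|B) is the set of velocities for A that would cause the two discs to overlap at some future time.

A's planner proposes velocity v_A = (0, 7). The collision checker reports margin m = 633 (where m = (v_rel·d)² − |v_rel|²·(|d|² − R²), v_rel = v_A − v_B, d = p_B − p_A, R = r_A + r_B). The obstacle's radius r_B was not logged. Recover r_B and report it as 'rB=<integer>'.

m = 633
d = (-14, 22);  v_rel = (-1, 6),  |v_rel|² = 37
v_rel×d = (-1)·(22) − (6)·(-14) = 62
since m = R²·37 − 62²:  R² = (3844 + 633) / 37 = 121
R = √121 = 11  ⇒  r_B = 11 − 6 = 5

rB=5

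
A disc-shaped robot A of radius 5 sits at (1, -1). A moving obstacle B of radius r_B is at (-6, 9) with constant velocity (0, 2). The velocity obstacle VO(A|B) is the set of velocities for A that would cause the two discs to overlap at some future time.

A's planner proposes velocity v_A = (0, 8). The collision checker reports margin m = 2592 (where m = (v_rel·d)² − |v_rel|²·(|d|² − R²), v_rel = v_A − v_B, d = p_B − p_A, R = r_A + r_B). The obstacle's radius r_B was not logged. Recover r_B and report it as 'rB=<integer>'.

m = 2592
d = (-7, 10);  v_rel = (0, 6),  |v_rel|² = 36
v_rel×d = (0)·(10) − (6)·(-7) = 42
since m = R²·36 − 42²:  R² = (1764 + 2592) / 36 = 121
R = √121 = 11  ⇒  r_B = 11 − 5 = 6

rB=6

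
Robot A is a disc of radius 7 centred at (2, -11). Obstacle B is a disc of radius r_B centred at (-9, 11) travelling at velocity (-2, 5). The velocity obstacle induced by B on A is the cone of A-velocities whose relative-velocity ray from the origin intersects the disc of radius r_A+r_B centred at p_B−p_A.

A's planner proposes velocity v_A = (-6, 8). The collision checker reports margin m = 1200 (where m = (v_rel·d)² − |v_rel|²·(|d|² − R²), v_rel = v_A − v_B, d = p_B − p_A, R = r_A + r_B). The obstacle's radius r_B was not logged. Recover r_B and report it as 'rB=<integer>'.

m = 1200
d = (-11, 22);  v_rel = (-4, 3),  |v_rel|² = 25
v_rel×d = (-4)·(22) − (3)·(-11) = -55
since m = R²·25 − (-55)²:  R² = (3025 + 1200) / 25 = 169
R = √169 = 13  ⇒  r_B = 13 − 7 = 6

rB=6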